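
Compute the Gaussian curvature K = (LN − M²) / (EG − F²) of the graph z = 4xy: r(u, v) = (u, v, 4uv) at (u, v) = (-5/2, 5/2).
K = -16/40401

Coefficients of the first fundamental form: E = 16*v^2 + 1, F = 16*u*v, G = 16*u^2 + 1.
Coefficients of the second fundamental form: L = 0, M = 4/sqrt(16*u^2 + 16*v^2 + 1), N = 0.
Assemble K = (LN − M²)/(EG − F²) = -16/(256*u^4 + 512*u^2*v^2 + 32*u^2 + 256*v^4 + 32*v^2 + 1). At (u, v) = (-5/2, 5/2): K = -16/40401.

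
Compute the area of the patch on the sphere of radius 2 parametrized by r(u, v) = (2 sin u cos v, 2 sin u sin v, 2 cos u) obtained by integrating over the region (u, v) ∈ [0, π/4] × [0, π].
Area = 2*pi*(2 - sqrt(2))

Area = ∫∫ √(EG − F²) du dv with √(EG − F²) = 4*Abs(sin(u)). Integrating over [0, π/4] × [0, π] gives 2*pi*(2 - sqrt(2)).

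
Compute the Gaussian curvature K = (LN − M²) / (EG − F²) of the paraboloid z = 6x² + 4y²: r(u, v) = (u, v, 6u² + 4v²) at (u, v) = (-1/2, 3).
K = 96/375769

Coefficients of the first fundamental form: E = 144*u^2 + 1, F = 96*u*v, G = 64*v^2 + 1.
Coefficients of the second fundamental form: L = 12/sqrt(144*u^2 + 64*v^2 + 1), M = 0, N = 8/sqrt(144*u^2 + 64*v^2 + 1).
Assemble K = (LN − M²)/(EG − F²) = 96/(20736*u^4 + 18432*u^2*v^2 + 288*u^2 + 4096*v^4 + 128*v^2 + 1). At (u, v) = (-1/2, 3): K = 96/375769.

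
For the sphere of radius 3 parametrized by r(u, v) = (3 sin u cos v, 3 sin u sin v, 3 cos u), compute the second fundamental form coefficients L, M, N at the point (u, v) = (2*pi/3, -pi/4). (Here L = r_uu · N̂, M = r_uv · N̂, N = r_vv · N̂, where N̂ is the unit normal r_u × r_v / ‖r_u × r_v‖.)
L = -3;  M = 0;  N = -9/4

Compute the unit normal N̂(u, v) = (sin(u)^2*cos(v)/Abs(sin(u)), sin(u)^2*sin(v)/Abs(sin(u)), sin(2*u)/(2*Abs(sin(u)))), and the second partials r_uu, r_uv, r_vv. Take dot products:
  L(u, v) = r_uu · N̂ = -3*sin(u)/Abs(sin(u)),
  M(u, v) = r_uv · N̂ = 0,
  N(u, v) = r_vv · N̂ = -3*sin(u)^3/Abs(sin(u)).
Evaluating at (u, v) = (2*pi/3, -pi/4):
  L = -3, M = 0, N = -9/4.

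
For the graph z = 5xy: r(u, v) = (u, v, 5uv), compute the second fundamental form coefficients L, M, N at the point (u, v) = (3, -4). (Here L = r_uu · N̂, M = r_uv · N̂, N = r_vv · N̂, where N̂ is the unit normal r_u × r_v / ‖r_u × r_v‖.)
L = 0;  M = 5*sqrt(626)/626;  N = 0

Compute the unit normal N̂(u, v) = (-5*v/sqrt(25*u^2 + 25*v^2 + 1), -5*u/sqrt(25*u^2 + 25*v^2 + 1), 1/sqrt(25*u^2 + 25*v^2 + 1)), and the second partials r_uu, r_uv, r_vv. Take dot products:
  L(u, v) = r_uu · N̂ = 0,
  M(u, v) = r_uv · N̂ = 5/sqrt(25*u^2 + 25*v^2 + 1),
  N(u, v) = r_vv · N̂ = 0.
Evaluating at (u, v) = (3, -4):
  L = 0, M = 5*sqrt(626)/626, N = 0.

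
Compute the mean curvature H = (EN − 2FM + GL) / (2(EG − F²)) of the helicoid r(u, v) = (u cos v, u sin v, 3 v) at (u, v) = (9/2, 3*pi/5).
H = 0

With E = 1, F = 0, G = u^2 + 9, L = 0, M = -3/sqrt(u^2 + 9), N = 0, assemble
  H = (EN − 2FM + GL) / (2(EG − F²)) = 0.
At (u, v) = (9/2, 3*pi/5): H = 0.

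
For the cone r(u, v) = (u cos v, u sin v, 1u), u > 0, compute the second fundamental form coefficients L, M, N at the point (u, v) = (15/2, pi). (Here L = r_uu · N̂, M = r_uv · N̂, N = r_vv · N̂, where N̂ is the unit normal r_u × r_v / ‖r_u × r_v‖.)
L = 0;  M = 0;  N = 15*sqrt(2)/4

Compute the unit normal N̂(u, v) = (-sqrt(2)*u*cos(v)/(2*Abs(u)), -sqrt(2)*u*sin(v)/(2*Abs(u)), sqrt(2)*u/(2*Abs(u))), and the second partials r_uu, r_uv, r_vv. Take dot products:
  L(u, v) = r_uu · N̂ = 0,
  M(u, v) = r_uv · N̂ = 0,
  N(u, v) = r_vv · N̂ = sqrt(2)*u^2/(2*Abs(u)).
Evaluating at (u, v) = (15/2, pi):
  L = 0, M = 0, N = 15*sqrt(2)/4.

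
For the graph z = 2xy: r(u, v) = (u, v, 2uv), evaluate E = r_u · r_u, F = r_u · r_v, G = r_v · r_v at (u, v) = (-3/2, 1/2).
E = 2;  F = -3;  G = 10

Partials: r_u = (1, 0, 2*v), r_v = (0, 1, 2*u). As functions of (u, v):
  E = r_u · r_u = 4*v^2 + 1,
  F = r_u · r_v = 4*u*v,
  G = r_v · r_v = 4*u^2 + 1.
Evaluating at (u, v) = (-3/2, 1/2): E = 2, F = -3, G = 10.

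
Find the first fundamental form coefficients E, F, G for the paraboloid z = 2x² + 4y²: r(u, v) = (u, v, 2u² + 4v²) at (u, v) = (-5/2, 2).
E = 101;  F = -160;  G = 257

Partials: r_u = (1, 0, 4*u), r_v = (0, 1, 8*v). As functions of (u, v):
  E = r_u · r_u = 16*u^2 + 1,
  F = r_u · r_v = 32*u*v,
  G = r_v · r_v = 64*v^2 + 1.
Evaluating at (u, v) = (-5/2, 2): E = 101, F = -160, G = 257.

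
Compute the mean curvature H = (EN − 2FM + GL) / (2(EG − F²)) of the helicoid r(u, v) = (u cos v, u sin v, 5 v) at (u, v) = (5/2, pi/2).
H = 0

With E = 1, F = 0, G = u^2 + 25, L = 0, M = -5/sqrt(u^2 + 25), N = 0, assemble
  H = (EN − 2FM + GL) / (2(EG − F²)) = 0.
At (u, v) = (5/2, pi/2): H = 0.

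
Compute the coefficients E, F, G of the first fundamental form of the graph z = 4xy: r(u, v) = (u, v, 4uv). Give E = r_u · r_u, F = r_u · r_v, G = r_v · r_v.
E = 16*v^2 + 1;  F = 16*u*v;  G = 16*u^2 + 1

Compute partials: r_u = (1, 0, 4*v), r_v = (0, 1, 4*u). Then
  E = r_u · r_u = 16*v^2 + 1,
  F = r_u · r_v = 16*u*v,
  G = r_v · r_v = 16*u^2 + 1.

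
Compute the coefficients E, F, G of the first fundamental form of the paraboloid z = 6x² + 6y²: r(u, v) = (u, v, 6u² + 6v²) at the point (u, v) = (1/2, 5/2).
E = 37;  F = 180;  G = 901

Partials: r_u = (1, 0, 12*u), r_v = (0, 1, 12*v). As functions of (u, v):
  E = r_u · r_u = 144*u^2 + 1,
  F = r_u · r_v = 144*u*v,
  G = r_v · r_v = 144*v^2 + 1.
Evaluating at (u, v) = (1/2, 5/2): E = 37, F = 180, G = 901.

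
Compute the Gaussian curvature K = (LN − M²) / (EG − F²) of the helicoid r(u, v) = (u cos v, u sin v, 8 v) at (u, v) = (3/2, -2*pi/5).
K = -1024/70225

Coefficients of the first fundamental form: E = 1, F = 0, G = u^2 + 64.
Coefficients of the second fundamental form: L = 0, M = -8/sqrt(u^2 + 64), N = 0.
Assemble K = (LN − M²)/(EG − F²) = -64/(u^2 + 64)^2. At (u, v) = (3/2, -2*pi/5): K = -1024/70225.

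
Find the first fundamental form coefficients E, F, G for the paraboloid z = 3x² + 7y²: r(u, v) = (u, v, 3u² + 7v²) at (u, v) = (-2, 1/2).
E = 145;  F = -84;  G = 50

Partials: r_u = (1, 0, 6*u), r_v = (0, 1, 14*v). As functions of (u, v):
  E = r_u · r_u = 36*u^2 + 1,
  F = r_u · r_v = 84*u*v,
  G = r_v · r_v = 196*v^2 + 1.
Evaluating at (u, v) = (-2, 1/2): E = 145, F = -84, G = 50.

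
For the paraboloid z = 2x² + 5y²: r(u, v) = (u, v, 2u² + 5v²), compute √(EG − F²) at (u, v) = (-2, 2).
√(EG − F²)|_{(-2, 2)} = sqrt(465)

E = 16*u^2 + 1, F = 40*u*v, G = 100*v^2 + 1; EG − F² = 16*u^2 + 100*v^2 + 1; √(EG − F²) = sqrt(16*u^2 + 100*v^2 + 1). At the given point: sqrt(465).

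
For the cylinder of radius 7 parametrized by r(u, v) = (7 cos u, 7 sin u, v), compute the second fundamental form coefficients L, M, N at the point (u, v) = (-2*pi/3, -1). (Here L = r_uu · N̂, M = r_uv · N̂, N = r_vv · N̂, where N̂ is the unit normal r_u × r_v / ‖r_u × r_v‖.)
L = -7;  M = 0;  N = 0

Compute the unit normal N̂(u, v) = (cos(u), sin(u), 0), and the second partials r_uu, r_uv, r_vv. Take dot products:
  L(u, v) = r_uu · N̂ = -7,
  M(u, v) = r_uv · N̂ = 0,
  N(u, v) = r_vv · N̂ = 0.
Evaluating at (u, v) = (-2*pi/3, -1):
  L = -7, M = 0, N = 0.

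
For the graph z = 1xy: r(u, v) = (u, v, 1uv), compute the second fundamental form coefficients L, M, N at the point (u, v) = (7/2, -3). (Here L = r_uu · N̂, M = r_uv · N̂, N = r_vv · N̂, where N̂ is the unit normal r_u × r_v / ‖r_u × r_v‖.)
L = 0;  M = 2*sqrt(89)/89;  N = 0

Compute the unit normal N̂(u, v) = (-v/sqrt(u^2 + v^2 + 1), -u/sqrt(u^2 + v^2 + 1), 1/sqrt(u^2 + v^2 + 1)), and the second partials r_uu, r_uv, r_vv. Take dot products:
  L(u, v) = r_uu · N̂ = 0,
  M(u, v) = r_uv · N̂ = 1/sqrt(u^2 + v^2 + 1),
  N(u, v) = r_vv · N̂ = 0.
Evaluating at (u, v) = (7/2, -3):
  L = 0, M = 2*sqrt(89)/89, N = 0.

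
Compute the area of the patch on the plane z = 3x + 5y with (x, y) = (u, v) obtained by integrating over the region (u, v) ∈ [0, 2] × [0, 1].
Area = 2*sqrt(35)

Area = ∫∫ √(EG − F²) du dv with √(EG − F²) = sqrt(35). Integrating over [0, 2] × [0, 1] gives 2*sqrt(35).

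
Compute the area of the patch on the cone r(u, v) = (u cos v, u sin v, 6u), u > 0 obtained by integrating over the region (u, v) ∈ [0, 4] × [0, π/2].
Area = 4*sqrt(37)*pi

Area = ∫∫ √(EG − F²) du dv with √(EG − F²) = sqrt(37)*Abs(u). Integrating over [0, 4] × [0, π/2] gives 4*sqrt(37)*pi.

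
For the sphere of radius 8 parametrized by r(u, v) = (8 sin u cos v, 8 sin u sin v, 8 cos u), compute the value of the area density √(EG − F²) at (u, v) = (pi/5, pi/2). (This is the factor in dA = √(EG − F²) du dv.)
√(EG − F²)|_{(pi/5, pi/2)} = 16*sqrt(10 - 2*sqrt(5))

E = 64, F = 0, G = 64*sin(u)^2, so EG − F² = 4096*sin(u)^2. Taking the positive square root: √(EG − F²) = 64*Abs(sin(u)). At (u, v) = (pi/5, pi/2): 16*sqrt(10 - 2*sqrt(5)).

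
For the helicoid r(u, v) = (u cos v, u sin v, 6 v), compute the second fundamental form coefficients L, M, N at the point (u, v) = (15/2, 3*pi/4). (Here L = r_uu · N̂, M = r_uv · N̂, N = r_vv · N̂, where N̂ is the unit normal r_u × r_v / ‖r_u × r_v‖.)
L = 0;  M = -4*sqrt(41)/41;  N = 0

Compute the unit normal N̂(u, v) = (6*sin(v)/sqrt(u^2 + 36), -6*cos(v)/sqrt(u^2 + 36), u/sqrt(u^2 + 36)), and the second partials r_uu, r_uv, r_vv. Take dot products:
  L(u, v) = r_uu · N̂ = 0,
  M(u, v) = r_uv · N̂ = -6/sqrt(u^2 + 36),
  N(u, v) = r_vv · N̂ = 0.
Evaluating at (u, v) = (15/2, 3*pi/4):
  L = 0, M = -4*sqrt(41)/41, N = 0.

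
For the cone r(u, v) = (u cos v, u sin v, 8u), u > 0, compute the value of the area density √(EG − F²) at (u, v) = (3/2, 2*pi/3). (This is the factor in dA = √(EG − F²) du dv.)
√(EG − F²)|_{(3/2, 2*pi/3)} = 3*sqrt(65)/2

E = 65, F = 0, G = u^2, so EG − F² = 65*u^2. Taking the positive square root: √(EG − F²) = sqrt(65)*Abs(u). At (u, v) = (3/2, 2*pi/3): 3*sqrt(65)/2.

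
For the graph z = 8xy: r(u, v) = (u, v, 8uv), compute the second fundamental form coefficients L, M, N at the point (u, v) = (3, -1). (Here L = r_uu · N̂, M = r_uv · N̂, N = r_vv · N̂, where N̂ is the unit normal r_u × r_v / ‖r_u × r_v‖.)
L = 0;  M = 8*sqrt(641)/641;  N = 0

Compute the unit normal N̂(u, v) = (-8*v/sqrt(64*u^2 + 64*v^2 + 1), -8*u/sqrt(64*u^2 + 64*v^2 + 1), 1/sqrt(64*u^2 + 64*v^2 + 1)), and the second partials r_uu, r_uv, r_vv. Take dot products:
  L(u, v) = r_uu · N̂ = 0,
  M(u, v) = r_uv · N̂ = 8/sqrt(64*u^2 + 64*v^2 + 1),
  N(u, v) = r_vv · N̂ = 0.
Evaluating at (u, v) = (3, -1):
  L = 0, M = 8*sqrt(641)/641, N = 0.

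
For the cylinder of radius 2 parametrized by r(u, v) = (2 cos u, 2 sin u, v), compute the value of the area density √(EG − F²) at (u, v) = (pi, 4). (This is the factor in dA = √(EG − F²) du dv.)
√(EG − F²)|_{(pi, 4)} = 2

E = 4, F = 0, G = 1, so EG − F² = 4. Taking the positive square root: √(EG − F²) = 2. At (u, v) = (pi, 4): 2.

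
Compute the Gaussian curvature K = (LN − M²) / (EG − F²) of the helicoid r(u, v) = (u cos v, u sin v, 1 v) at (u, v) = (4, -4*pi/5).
K = -1/289

Coefficients of the first fundamental form: E = 1, F = 0, G = u^2 + 1.
Coefficients of the second fundamental form: L = 0, M = -1/sqrt(u^2 + 1), N = 0.
Assemble K = (LN − M²)/(EG − F²) = -1/(u^2 + 1)^2. At (u, v) = (4, -4*pi/5): K = -1/289.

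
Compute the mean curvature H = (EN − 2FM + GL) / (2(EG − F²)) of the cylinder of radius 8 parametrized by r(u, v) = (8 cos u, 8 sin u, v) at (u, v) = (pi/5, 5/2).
H = -1/16

With E = 64, F = 0, G = 1, L = -8, M = 0, N = 0, assemble
  H = (EN − 2FM + GL) / (2(EG − F²)) = -1/16.
At (u, v) = (pi/5, 5/2): H = -1/16.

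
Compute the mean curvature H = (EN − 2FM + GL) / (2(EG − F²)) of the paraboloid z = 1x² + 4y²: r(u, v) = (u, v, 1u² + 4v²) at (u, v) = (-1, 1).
H = 85*sqrt(69)/4761

With E = 4*u^2 + 1, F = 16*u*v, G = 64*v^2 + 1, L = 2/sqrt(4*u^2 + 64*v^2 + 1), M = 0, N = 8/sqrt(4*u^2 + 64*v^2 + 1), assemble
  H = (EN − 2FM + GL) / (2(EG − F²)) = (16*u^2 + 64*v^2 + 5)/(4*u^2 + 64*v^2 + 1)^(3/2).
At (u, v) = (-1, 1): H = 85*sqrt(69)/4761.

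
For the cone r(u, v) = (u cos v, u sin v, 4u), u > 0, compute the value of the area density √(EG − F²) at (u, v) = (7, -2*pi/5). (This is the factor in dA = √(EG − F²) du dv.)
√(EG − F²)|_{(7, -2*pi/5)} = 7*sqrt(17)

E = 17, F = 0, G = u^2, so EG − F² = 17*u^2. Taking the positive square root: √(EG − F²) = sqrt(17)*Abs(u). At (u, v) = (7, -2*pi/5): 7*sqrt(17).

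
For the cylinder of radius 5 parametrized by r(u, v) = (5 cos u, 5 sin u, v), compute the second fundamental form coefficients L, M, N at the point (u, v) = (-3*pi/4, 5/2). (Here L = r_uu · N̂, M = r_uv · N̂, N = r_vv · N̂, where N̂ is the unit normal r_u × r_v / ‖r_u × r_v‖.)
L = -5;  M = 0;  N = 0

Compute the unit normal N̂(u, v) = (cos(u), sin(u), 0), and the second partials r_uu, r_uv, r_vv. Take dot products:
  L(u, v) = r_uu · N̂ = -5,
  M(u, v) = r_uv · N̂ = 0,
  N(u, v) = r_vv · N̂ = 0.
Evaluating at (u, v) = (-3*pi/4, 5/2):
  L = -5, M = 0, N = 0.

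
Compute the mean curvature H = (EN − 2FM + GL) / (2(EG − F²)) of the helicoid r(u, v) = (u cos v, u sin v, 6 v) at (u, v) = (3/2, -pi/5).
H = 0

With E = 1, F = 0, G = u^2 + 36, L = 0, M = -6/sqrt(u^2 + 36), N = 0, assemble
  H = (EN − 2FM + GL) / (2(EG − F²)) = 0.
At (u, v) = (3/2, -pi/5): H = 0.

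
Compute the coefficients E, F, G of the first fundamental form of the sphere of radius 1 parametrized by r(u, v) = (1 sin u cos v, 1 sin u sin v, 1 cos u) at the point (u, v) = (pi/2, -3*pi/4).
E = 1;  F = 0;  G = 1

Partials: r_u = (cos(u)*cos(v), sin(v)*cos(u), -sin(u)), r_v = (-sin(u)*sin(v), sin(u)*cos(v), 0). As functions of (u, v):
  E = r_u · r_u = 1,
  F = r_u · r_v = 0,
  G = r_v · r_v = sin(u)^2.
Evaluating at (u, v) = (pi/2, -3*pi/4): E = 1, F = 0, G = 1.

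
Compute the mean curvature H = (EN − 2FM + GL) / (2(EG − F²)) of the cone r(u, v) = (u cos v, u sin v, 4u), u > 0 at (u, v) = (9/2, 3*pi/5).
H = 4*sqrt(17)/153

With E = 17, F = 0, G = u^2, L = 0, M = 0, N = 4*sqrt(17)*u^2/(17*Abs(u)), assemble
  H = (EN − 2FM + GL) / (2(EG − F²)) = 2*sqrt(17)/(17*Abs(u)).
At (u, v) = (9/2, 3*pi/5): H = 4*sqrt(17)/153.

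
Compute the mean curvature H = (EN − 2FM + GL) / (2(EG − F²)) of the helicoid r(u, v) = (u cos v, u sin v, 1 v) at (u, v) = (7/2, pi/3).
H = 0

With E = 1, F = 0, G = u^2 + 1, L = 0, M = -1/sqrt(u^2 + 1), N = 0, assemble
  H = (EN − 2FM + GL) / (2(EG − F²)) = 0.
At (u, v) = (7/2, pi/3): H = 0.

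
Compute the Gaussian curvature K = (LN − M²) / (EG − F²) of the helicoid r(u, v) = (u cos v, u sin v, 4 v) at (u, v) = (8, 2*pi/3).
K = -1/400

Coefficients of the first fundamental form: E = 1, F = 0, G = u^2 + 16.
Coefficients of the second fundamental form: L = 0, M = -4/sqrt(u^2 + 16), N = 0.
Assemble K = (LN − M²)/(EG − F²) = -16/(u^2 + 16)^2. At (u, v) = (8, 2*pi/3): K = -1/400.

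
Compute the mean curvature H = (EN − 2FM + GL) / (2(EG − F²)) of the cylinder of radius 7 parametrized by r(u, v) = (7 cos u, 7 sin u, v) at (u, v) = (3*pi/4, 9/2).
H = -1/14

With E = 49, F = 0, G = 1, L = -7, M = 0, N = 0, assemble
  H = (EN − 2FM + GL) / (2(EG − F²)) = -1/14.
At (u, v) = (3*pi/4, 9/2): H = -1/14.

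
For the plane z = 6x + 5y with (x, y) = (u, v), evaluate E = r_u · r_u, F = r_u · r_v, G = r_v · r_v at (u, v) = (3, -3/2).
E = 37;  F = 30;  G = 26

Partials: r_u = (1, 0, 6), r_v = (0, 1, 5). As functions of (u, v):
  E = r_u · r_u = 37,
  F = r_u · r_v = 30,
  G = r_v · r_v = 26.
Evaluating at (u, v) = (3, -3/2): E = 37, F = 30, G = 26.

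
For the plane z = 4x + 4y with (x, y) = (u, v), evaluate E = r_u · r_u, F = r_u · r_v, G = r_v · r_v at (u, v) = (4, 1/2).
E = 17;  F = 16;  G = 17

Partials: r_u = (1, 0, 4), r_v = (0, 1, 4). As functions of (u, v):
  E = r_u · r_u = 17,
  F = r_u · r_v = 16,
  G = r_v · r_v = 17.
Evaluating at (u, v) = (4, 1/2): E = 17, F = 16, G = 17.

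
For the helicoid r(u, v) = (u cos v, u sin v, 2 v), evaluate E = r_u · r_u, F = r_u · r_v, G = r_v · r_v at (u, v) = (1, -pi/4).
E = 1;  F = 0;  G = 5

Partials: r_u = (cos(v), sin(v), 0), r_v = (-u*sin(v), u*cos(v), 2). As functions of (u, v):
  E = r_u · r_u = 1,
  F = r_u · r_v = 0,
  G = r_v · r_v = u^2 + 4.
Evaluating at (u, v) = (1, -pi/4): E = 1, F = 0, G = 5.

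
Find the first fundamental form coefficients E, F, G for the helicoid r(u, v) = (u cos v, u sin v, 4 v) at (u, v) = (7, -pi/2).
E = 1;  F = 0;  G = 65

Partials: r_u = (cos(v), sin(v), 0), r_v = (-u*sin(v), u*cos(v), 4). As functions of (u, v):
  E = r_u · r_u = 1,
  F = r_u · r_v = 0,
  G = r_v · r_v = u^2 + 16.
Evaluating at (u, v) = (7, -pi/2): E = 1, F = 0, G = 65.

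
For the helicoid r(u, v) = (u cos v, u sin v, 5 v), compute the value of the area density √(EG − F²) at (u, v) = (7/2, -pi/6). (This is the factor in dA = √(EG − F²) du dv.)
√(EG − F²)|_{(7/2, -pi/6)} = sqrt(149)/2

E = 1, F = 0, G = u^2 + 25, so EG − F² = u^2 + 25. Taking the positive square root: √(EG − F²) = sqrt(u^2 + 25). At (u, v) = (7/2, -pi/6): sqrt(149)/2.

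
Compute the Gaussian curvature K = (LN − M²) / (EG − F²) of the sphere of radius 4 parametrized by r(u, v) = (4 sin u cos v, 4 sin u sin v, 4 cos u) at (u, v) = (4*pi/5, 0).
K = 1/16

Coefficients of the first fundamental form: E = 16, F = 0, G = 16*sin(u)^2.
Coefficients of the second fundamental form: L = -4*sin(u)/Abs(sin(u)), M = 0, N = -4*sin(u)^3/Abs(sin(u)).
Assemble K = (LN − M²)/(EG − F²) = 1/16. At (u, v) = (4*pi/5, 0): K = 1/16.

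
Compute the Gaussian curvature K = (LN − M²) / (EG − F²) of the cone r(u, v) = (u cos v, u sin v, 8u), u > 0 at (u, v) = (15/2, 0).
K = 0

Coefficients of the first fundamental form: E = 65, F = 0, G = u^2.
Coefficients of the second fundamental form: L = 0, M = 0, N = 8*sqrt(65)*u^2/(65*Abs(u)).
Assemble K = (LN − M²)/(EG − F²) = 0. At (u, v) = (15/2, 0): K = 0.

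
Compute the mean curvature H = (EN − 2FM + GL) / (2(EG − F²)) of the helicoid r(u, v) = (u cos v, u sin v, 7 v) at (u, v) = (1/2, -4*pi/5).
H = 0

With E = 1, F = 0, G = u^2 + 49, L = 0, M = -7/sqrt(u^2 + 49), N = 0, assemble
  H = (EN − 2FM + GL) / (2(EG − F²)) = 0.
At (u, v) = (1/2, -4*pi/5): H = 0.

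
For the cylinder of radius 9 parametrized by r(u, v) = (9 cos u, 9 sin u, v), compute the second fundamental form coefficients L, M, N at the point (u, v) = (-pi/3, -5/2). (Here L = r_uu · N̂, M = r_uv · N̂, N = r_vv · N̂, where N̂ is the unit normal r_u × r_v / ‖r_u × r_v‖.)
L = -9;  M = 0;  N = 0

Compute the unit normal N̂(u, v) = (cos(u), sin(u), 0), and the second partials r_uu, r_uv, r_vv. Take dot products:
  L(u, v) = r_uu · N̂ = -9,
  M(u, v) = r_uv · N̂ = 0,
  N(u, v) = r_vv · N̂ = 0.
Evaluating at (u, v) = (-pi/3, -5/2):
  L = -9, M = 0, N = 0.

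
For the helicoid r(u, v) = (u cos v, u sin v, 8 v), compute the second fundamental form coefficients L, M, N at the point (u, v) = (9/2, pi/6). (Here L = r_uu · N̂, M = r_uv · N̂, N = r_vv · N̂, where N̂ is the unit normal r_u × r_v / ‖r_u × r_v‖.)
L = 0;  M = -16*sqrt(337)/337;  N = 0

Compute the unit normal N̂(u, v) = (8*sin(v)/sqrt(u^2 + 64), -8*cos(v)/sqrt(u^2 + 64), u/sqrt(u^2 + 64)), and the second partials r_uu, r_uv, r_vv. Take dot products:
  L(u, v) = r_uu · N̂ = 0,
  M(u, v) = r_uv · N̂ = -8/sqrt(u^2 + 64),
  N(u, v) = r_vv · N̂ = 0.
Evaluating at (u, v) = (9/2, pi/6):
  L = 0, M = -16*sqrt(337)/337, N = 0.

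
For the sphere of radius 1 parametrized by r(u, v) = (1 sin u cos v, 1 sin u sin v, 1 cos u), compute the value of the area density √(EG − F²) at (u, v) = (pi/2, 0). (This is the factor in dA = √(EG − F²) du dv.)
√(EG − F²)|_{(pi/2, 0)} = 1

E = 1, F = 0, G = sin(u)^2, so EG − F² = sin(u)^2. Taking the positive square root: √(EG − F²) = Abs(sin(u)). At (u, v) = (pi/2, 0): 1.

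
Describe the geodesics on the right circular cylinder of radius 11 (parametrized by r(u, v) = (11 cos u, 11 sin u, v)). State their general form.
The cylinder is flat (K = 0) and locally isometric to the plane via the development (u, v) ↦ (11 u, v). Geodesics are the pre-images of straight lines: circles (v constant), vertical lines (u constant), and helices (v = c · u + d) for constants c, d.

A right cylinder has E = 11², F = 0, G = 1, so EG − F² = 11², and L = −11, M = N = 0, giving K = (LN − M²)/(EG − F²) = 0 everywhere. A flat surface is locally isometric to the Euclidean plane via the map (u, v) ↦ (11 u, v). Straight lines in the (x̃, ỹ) plane pull back to: (a) horizontal circles (v = const), (b) vertical generators (u = const), and (c) helices (11 u tan θ = v, i.e. v = c · u + d).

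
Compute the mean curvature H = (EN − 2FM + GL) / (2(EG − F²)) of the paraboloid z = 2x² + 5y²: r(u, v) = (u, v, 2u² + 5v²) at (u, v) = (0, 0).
H = 7

With E = 16*u^2 + 1, F = 40*u*v, G = 100*v^2 + 1, L = 4/sqrt(16*u^2 + 100*v^2 + 1), M = 0, N = 10/sqrt(16*u^2 + 100*v^2 + 1), assemble
  H = (EN − 2FM + GL) / (2(EG − F²)) = (80*u^2 + 200*v^2 + 7)/(16*u^2 + 100*v^2 + 1)^(3/2).
At (u, v) = (0, 0): H = 7.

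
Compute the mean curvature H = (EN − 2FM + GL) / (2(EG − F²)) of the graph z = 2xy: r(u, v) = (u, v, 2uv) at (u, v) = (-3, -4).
H = -96*sqrt(101)/10201

With E = 4*v^2 + 1, F = 4*u*v, G = 4*u^2 + 1, L = 0, M = 2/sqrt(4*u^2 + 4*v^2 + 1), N = 0, assemble
  H = (EN − 2FM + GL) / (2(EG − F²)) = -8*u*v/(4*u^2 + 4*v^2 + 1)^(3/2).
At (u, v) = (-3, -4): H = -96*sqrt(101)/10201.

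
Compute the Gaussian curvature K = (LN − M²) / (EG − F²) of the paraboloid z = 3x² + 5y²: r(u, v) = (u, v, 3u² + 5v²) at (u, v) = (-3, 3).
K = 12/300125

Coefficients of the first fundamental form: E = 36*u^2 + 1, F = 60*u*v, G = 100*v^2 + 1.
Coefficients of the second fundamental form: L = 6/sqrt(36*u^2 + 100*v^2 + 1), M = 0, N = 10/sqrt(36*u^2 + 100*v^2 + 1).
Assemble K = (LN − M²)/(EG − F²) = 60/(1296*u^4 + 7200*u^2*v^2 + 72*u^2 + 10000*v^4 + 200*v^2 + 1). At (u, v) = (-3, 3): K = 12/300125.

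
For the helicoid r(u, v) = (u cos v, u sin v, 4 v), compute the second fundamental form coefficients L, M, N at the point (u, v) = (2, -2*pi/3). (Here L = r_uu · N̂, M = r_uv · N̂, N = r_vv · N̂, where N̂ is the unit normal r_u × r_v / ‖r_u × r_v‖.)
L = 0;  M = -2*sqrt(5)/5;  N = 0

Compute the unit normal N̂(u, v) = (4*sin(v)/sqrt(u^2 + 16), -4*cos(v)/sqrt(u^2 + 16), u/sqrt(u^2 + 16)), and the second partials r_uu, r_uv, r_vv. Take dot products:
  L(u, v) = r_uu · N̂ = 0,
  M(u, v) = r_uv · N̂ = -4/sqrt(u^2 + 16),
  N(u, v) = r_vv · N̂ = 0.
Evaluating at (u, v) = (2, -2*pi/3):
  L = 0, M = -2*sqrt(5)/5, N = 0.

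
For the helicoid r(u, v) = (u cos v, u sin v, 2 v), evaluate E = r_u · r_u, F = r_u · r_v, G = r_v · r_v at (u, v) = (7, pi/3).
E = 1;  F = 0;  G = 53

Partials: r_u = (cos(v), sin(v), 0), r_v = (-u*sin(v), u*cos(v), 2). As functions of (u, v):
  E = r_u · r_u = 1,
  F = r_u · r_v = 0,
  G = r_v · r_v = u^2 + 4.
Evaluating at (u, v) = (7, pi/3): E = 1, F = 0, G = 53.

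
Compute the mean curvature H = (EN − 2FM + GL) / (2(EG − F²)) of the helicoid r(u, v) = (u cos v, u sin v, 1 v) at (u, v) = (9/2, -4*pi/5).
H = 0

With E = 1, F = 0, G = u^2 + 1, L = 0, M = -1/sqrt(u^2 + 1), N = 0, assemble
  H = (EN − 2FM + GL) / (2(EG − F²)) = 0.
At (u, v) = (9/2, -4*pi/5): H = 0.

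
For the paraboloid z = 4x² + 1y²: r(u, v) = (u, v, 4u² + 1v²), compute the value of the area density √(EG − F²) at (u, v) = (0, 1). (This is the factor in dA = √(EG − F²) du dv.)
√(EG − F²)|_{(0, 1)} = sqrt(5)

E = 64*u^2 + 1, F = 16*u*v, G = 4*v^2 + 1, so EG − F² = 64*u^2 + 4*v^2 + 1. Taking the positive square root: √(EG − F²) = sqrt(64*u^2 + 4*v^2 + 1). At (u, v) = (0, 1): sqrt(5).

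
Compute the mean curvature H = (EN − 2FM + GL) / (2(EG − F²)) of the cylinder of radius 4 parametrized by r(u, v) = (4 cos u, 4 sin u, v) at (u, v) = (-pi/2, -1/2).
H = -1/8

With E = 16, F = 0, G = 1, L = -4, M = 0, N = 0, assemble
  H = (EN − 2FM + GL) / (2(EG − F²)) = -1/8.
At (u, v) = (-pi/2, -1/2): H = -1/8.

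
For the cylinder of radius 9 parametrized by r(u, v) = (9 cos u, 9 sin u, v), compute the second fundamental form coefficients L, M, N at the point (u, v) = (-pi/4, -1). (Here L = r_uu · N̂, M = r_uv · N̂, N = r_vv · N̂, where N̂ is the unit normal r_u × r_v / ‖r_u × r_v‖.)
L = -9;  M = 0;  N = 0

Compute the unit normal N̂(u, v) = (cos(u), sin(u), 0), and the second partials r_uu, r_uv, r_vv. Take dot products:
  L(u, v) = r_uu · N̂ = -9,
  M(u, v) = r_uv · N̂ = 0,
  N(u, v) = r_vv · N̂ = 0.
Evaluating at (u, v) = (-pi/4, -1):
  L = -9, M = 0, N = 0.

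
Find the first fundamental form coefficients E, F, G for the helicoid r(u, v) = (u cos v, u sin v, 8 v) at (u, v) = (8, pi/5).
E = 1;  F = 0;  G = 128

Partials: r_u = (cos(v), sin(v), 0), r_v = (-u*sin(v), u*cos(v), 8). As functions of (u, v):
  E = r_u · r_u = 1,
  F = r_u · r_v = 0,
  G = r_v · r_v = u^2 + 64.
Evaluating at (u, v) = (8, pi/5): E = 1, F = 0, G = 128.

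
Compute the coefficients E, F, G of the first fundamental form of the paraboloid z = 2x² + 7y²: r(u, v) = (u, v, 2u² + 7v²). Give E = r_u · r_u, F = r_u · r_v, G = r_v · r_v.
E = 16*u^2 + 1;  F = 56*u*v;  G = 196*v^2 + 1

Compute partials: r_u = (1, 0, 4*u), r_v = (0, 1, 14*v). Then
  E = r_u · r_u = 16*u^2 + 1,
  F = r_u · r_v = 56*u*v,
  G = r_v · r_v = 196*v^2 + 1.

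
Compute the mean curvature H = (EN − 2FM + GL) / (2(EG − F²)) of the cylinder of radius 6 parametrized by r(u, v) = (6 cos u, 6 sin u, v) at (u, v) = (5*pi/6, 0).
H = -1/12

With E = 36, F = 0, G = 1, L = -6, M = 0, N = 0, assemble
  H = (EN − 2FM + GL) / (2(EG − F²)) = -1/12.
At (u, v) = (5*pi/6, 0): H = -1/12.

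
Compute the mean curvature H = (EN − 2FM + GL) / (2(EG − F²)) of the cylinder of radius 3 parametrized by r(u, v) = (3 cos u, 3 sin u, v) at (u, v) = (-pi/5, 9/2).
H = -1/6

With E = 9, F = 0, G = 1, L = -3, M = 0, N = 0, assemble
  H = (EN − 2FM + GL) / (2(EG − F²)) = -1/6.
At (u, v) = (-pi/5, 9/2): H = -1/6.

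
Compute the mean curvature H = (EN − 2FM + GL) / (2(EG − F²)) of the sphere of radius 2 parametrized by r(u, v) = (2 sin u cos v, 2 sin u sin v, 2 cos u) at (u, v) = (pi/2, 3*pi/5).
H = -1/2

With E = 4, F = 0, G = 4*sin(u)^2, L = -2*sin(u)/Abs(sin(u)), M = 0, N = -2*sin(u)^3/Abs(sin(u)), assemble
  H = (EN − 2FM + GL) / (2(EG − F²)) = -sin(u)/(2*Abs(sin(u))).
At (u, v) = (pi/2, 3*pi/5): H = -1/2.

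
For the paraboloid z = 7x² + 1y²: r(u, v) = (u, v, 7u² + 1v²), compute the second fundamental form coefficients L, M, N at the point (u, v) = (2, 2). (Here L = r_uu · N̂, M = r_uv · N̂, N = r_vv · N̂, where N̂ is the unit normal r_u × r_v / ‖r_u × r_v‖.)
L = 14*sqrt(89)/267;  M = 0;  N = 2*sqrt(89)/267

Compute the unit normal N̂(u, v) = (-14*u/sqrt(196*u^2 + 4*v^2 + 1), -2*v/sqrt(196*u^2 + 4*v^2 + 1), 1/sqrt(196*u^2 + 4*v^2 + 1)), and the second partials r_uu, r_uv, r_vv. Take dot products:
  L(u, v) = r_uu · N̂ = 14/sqrt(196*u^2 + 4*v^2 + 1),
  M(u, v) = r_uv · N̂ = 0,
  N(u, v) = r_vv · N̂ = 2/sqrt(196*u^2 + 4*v^2 + 1).
Evaluating at (u, v) = (2, 2):
  L = 14*sqrt(89)/267, M = 0, N = 2*sqrt(89)/267.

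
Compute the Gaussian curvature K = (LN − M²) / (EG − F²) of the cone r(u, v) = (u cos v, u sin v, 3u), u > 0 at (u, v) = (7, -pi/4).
K = 0

Coefficients of the first fundamental form: E = 10, F = 0, G = u^2.
Coefficients of the second fundamental form: L = 0, M = 0, N = 3*sqrt(10)*u^2/(10*Abs(u)).
Assemble K = (LN − M²)/(EG − F²) = 0. At (u, v) = (7, -pi/4): K = 0.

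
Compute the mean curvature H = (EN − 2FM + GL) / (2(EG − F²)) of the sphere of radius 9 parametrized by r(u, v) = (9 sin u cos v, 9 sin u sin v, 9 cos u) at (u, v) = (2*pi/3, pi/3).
H = -1/9

With E = 81, F = 0, G = 81*sin(u)^2, L = -9*sin(u)/Abs(sin(u)), M = 0, N = -9*sin(u)^3/Abs(sin(u)), assemble
  H = (EN − 2FM + GL) / (2(EG − F²)) = -sin(u)/(9*Abs(sin(u))).
At (u, v) = (2*pi/3, pi/3): H = -1/9.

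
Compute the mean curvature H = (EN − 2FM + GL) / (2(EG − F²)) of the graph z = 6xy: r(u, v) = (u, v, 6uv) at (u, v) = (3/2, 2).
H = -162*sqrt(226)/12769

With E = 36*v^2 + 1, F = 36*u*v, G = 36*u^2 + 1, L = 0, M = 6/sqrt(36*u^2 + 36*v^2 + 1), N = 0, assemble
  H = (EN − 2FM + GL) / (2(EG − F²)) = -216*u*v/(36*u^2 + 36*v^2 + 1)^(3/2).
At (u, v) = (3/2, 2): H = -162*sqrt(226)/12769.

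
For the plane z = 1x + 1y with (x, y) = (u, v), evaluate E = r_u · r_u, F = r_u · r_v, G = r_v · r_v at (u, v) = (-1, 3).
E = 2;  F = 1;  G = 2

Partials: r_u = (1, 0, 1), r_v = (0, 1, 1). As functions of (u, v):
  E = r_u · r_u = 2,
  F = r_u · r_v = 1,
  G = r_v · r_v = 2.
Evaluating at (u, v) = (-1, 3): E = 2, F = 1, G = 2.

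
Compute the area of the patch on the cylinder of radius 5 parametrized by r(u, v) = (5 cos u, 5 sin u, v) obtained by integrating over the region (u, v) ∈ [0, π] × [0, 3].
Area = 15*pi

Area = ∫∫ √(EG − F²) du dv with √(EG − F²) = 5. Integrating over [0, π] × [0, 3] gives 15*pi.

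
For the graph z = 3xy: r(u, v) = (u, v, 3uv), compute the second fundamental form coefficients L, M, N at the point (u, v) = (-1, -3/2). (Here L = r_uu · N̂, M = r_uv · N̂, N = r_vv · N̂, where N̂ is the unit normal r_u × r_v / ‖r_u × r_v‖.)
L = 0;  M = 6/11;  N = 0

Compute the unit normal N̂(u, v) = (-3*v/sqrt(9*u^2 + 9*v^2 + 1), -3*u/sqrt(9*u^2 + 9*v^2 + 1), 1/sqrt(9*u^2 + 9*v^2 + 1)), and the second partials r_uu, r_uv, r_vv. Take dot products:
  L(u, v) = r_uu · N̂ = 0,
  M(u, v) = r_uv · N̂ = 3/sqrt(9*u^2 + 9*v^2 + 1),
  N(u, v) = r_vv · N̂ = 0.
Evaluating at (u, v) = (-1, -3/2):
  L = 0, M = 6/11, N = 0.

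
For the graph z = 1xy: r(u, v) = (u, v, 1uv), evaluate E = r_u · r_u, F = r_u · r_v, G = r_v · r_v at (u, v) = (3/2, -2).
E = 5;  F = -3;  G = 13/4

Partials: r_u = (1, 0, v), r_v = (0, 1, u). As functions of (u, v):
  E = r_u · r_u = v^2 + 1,
  F = r_u · r_v = u*v,
  G = r_v · r_v = u^2 + 1.
Evaluating at (u, v) = (3/2, -2): E = 5, F = -3, G = 13/4.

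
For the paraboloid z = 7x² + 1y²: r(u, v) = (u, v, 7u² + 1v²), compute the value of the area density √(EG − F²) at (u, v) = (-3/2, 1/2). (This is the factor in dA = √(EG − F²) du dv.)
√(EG − F²)|_{(-3/2, 1/2)} = sqrt(443)

E = 196*u^2 + 1, F = 28*u*v, G = 4*v^2 + 1, so EG − F² = 196*u^2 + 4*v^2 + 1. Taking the positive square root: √(EG − F²) = sqrt(196*u^2 + 4*v^2 + 1). At (u, v) = (-3/2, 1/2): sqrt(443).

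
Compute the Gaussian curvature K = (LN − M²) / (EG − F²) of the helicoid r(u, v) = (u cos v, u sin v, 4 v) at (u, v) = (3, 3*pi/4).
K = -16/625

Coefficients of the first fundamental form: E = 1, F = 0, G = u^2 + 16.
Coefficients of the second fundamental form: L = 0, M = -4/sqrt(u^2 + 16), N = 0.
Assemble K = (LN − M²)/(EG − F²) = -16/(u^2 + 16)^2. At (u, v) = (3, 3*pi/4): K = -16/625.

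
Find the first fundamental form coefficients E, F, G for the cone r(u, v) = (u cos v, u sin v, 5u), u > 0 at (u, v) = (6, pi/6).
E = 26;  F = 0;  G = 36

Partials: r_u = (cos(v), sin(v), 5), r_v = (-u*sin(v), u*cos(v), 0). As functions of (u, v):
  E = r_u · r_u = 26,
  F = r_u · r_v = 0,
  G = r_v · r_v = u^2.
Evaluating at (u, v) = (6, pi/6): E = 26, F = 0, G = 36.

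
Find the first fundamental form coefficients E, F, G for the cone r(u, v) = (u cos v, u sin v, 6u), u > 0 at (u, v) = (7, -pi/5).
E = 37;  F = 0;  G = 49

Partials: r_u = (cos(v), sin(v), 6), r_v = (-u*sin(v), u*cos(v), 0). As functions of (u, v):
  E = r_u · r_u = 37,
  F = r_u · r_v = 0,
  G = r_v · r_v = u^2.
Evaluating at (u, v) = (7, -pi/5): E = 37, F = 0, G = 49.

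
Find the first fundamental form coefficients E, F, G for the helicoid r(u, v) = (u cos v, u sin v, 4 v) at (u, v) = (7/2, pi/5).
E = 1;  F = 0;  G = 113/4

Partials: r_u = (cos(v), sin(v), 0), r_v = (-u*sin(v), u*cos(v), 4). As functions of (u, v):
  E = r_u · r_u = 1,
  F = r_u · r_v = 0,
  G = r_v · r_v = u^2 + 16.
Evaluating at (u, v) = (7/2, pi/5): E = 1, F = 0, G = 113/4.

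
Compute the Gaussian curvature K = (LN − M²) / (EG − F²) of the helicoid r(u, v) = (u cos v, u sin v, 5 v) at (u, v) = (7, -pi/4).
K = -25/5476

Coefficients of the first fundamental form: E = 1, F = 0, G = u^2 + 25.
Coefficients of the second fundamental form: L = 0, M = -5/sqrt(u^2 + 25), N = 0.
Assemble K = (LN − M²)/(EG − F²) = -25/(u^2 + 25)^2. At (u, v) = (7, -pi/4): K = -25/5476.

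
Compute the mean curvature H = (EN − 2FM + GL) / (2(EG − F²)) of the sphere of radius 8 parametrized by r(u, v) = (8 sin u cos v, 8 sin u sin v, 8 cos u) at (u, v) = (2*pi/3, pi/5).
H = -1/8

With E = 64, F = 0, G = 64*sin(u)^2, L = -8*sin(u)/Abs(sin(u)), M = 0, N = -8*sin(u)^3/Abs(sin(u)), assemble
  H = (EN − 2FM + GL) / (2(EG − F²)) = -sin(u)/(8*Abs(sin(u))).
At (u, v) = (2*pi/3, pi/5): H = -1/8.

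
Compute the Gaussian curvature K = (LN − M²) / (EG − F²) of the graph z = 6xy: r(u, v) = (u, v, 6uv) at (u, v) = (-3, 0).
K = -36/105625

Coefficients of the first fundamental form: E = 36*v^2 + 1, F = 36*u*v, G = 36*u^2 + 1.
Coefficients of the second fundamental form: L = 0, M = 6/sqrt(36*u^2 + 36*v^2 + 1), N = 0.
Assemble K = (LN − M²)/(EG − F²) = -36/(1296*u^4 + 2592*u^2*v^2 + 72*u^2 + 1296*v^4 + 72*v^2 + 1). At (u, v) = (-3, 0): K = -36/105625.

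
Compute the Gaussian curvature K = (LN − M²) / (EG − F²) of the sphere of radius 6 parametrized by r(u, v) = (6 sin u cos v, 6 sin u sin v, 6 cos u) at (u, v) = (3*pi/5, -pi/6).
K = 1/36

Coefficients of the first fundamental form: E = 36, F = 0, G = 36*sin(u)^2.
Coefficients of the second fundamental form: L = -6*sin(u)/Abs(sin(u)), M = 0, N = -6*sin(u)^3/Abs(sin(u)).
Assemble K = (LN − M²)/(EG − F²) = 1/36. At (u, v) = (3*pi/5, -pi/6): K = 1/36.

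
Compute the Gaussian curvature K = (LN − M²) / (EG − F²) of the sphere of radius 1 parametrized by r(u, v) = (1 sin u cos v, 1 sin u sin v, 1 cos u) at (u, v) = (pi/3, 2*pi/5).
K = 1

Coefficients of the first fundamental form: E = 1, F = 0, G = sin(u)^2.
Coefficients of the second fundamental form: L = -sin(u)/Abs(sin(u)), M = 0, N = -sin(u)^3/Abs(sin(u)).
Assemble K = (LN − M²)/(EG − F²) = 1. At (u, v) = (pi/3, 2*pi/5): K = 1.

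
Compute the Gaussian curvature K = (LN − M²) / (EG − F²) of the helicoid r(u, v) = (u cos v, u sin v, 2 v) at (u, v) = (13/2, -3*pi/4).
K = -64/34225

Coefficients of the first fundamental form: E = 1, F = 0, G = u^2 + 4.
Coefficients of the second fundamental form: L = 0, M = -2/sqrt(u^2 + 4), N = 0.
Assemble K = (LN − M²)/(EG − F²) = -4/(u^2 + 4)^2. At (u, v) = (13/2, -3*pi/4): K = -64/34225.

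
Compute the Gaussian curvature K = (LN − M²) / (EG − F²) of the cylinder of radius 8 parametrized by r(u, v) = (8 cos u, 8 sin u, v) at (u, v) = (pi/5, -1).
K = 0

Coefficients of the first fundamental form: E = 64, F = 0, G = 1.
Coefficients of the second fundamental form: L = -8, M = 0, N = 0.
Assemble K = (LN − M²)/(EG − F²) = 0. At (u, v) = (pi/5, -1): K = 0.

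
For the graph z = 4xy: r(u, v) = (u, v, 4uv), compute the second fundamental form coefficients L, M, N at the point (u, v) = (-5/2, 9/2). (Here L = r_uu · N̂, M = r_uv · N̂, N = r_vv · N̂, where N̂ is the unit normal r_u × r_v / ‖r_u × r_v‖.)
L = 0;  M = 4*sqrt(17)/85;  N = 0

Compute the unit normal N̂(u, v) = (-4*v/sqrt(16*u^2 + 16*v^2 + 1), -4*u/sqrt(16*u^2 + 16*v^2 + 1), 1/sqrt(16*u^2 + 16*v^2 + 1)), and the second partials r_uu, r_uv, r_vv. Take dot products:
  L(u, v) = r_uu · N̂ = 0,
  M(u, v) = r_uv · N̂ = 4/sqrt(16*u^2 + 16*v^2 + 1),
  N(u, v) = r_vv · N̂ = 0.
Evaluating at (u, v) = (-5/2, 9/2):
  L = 0, M = 4*sqrt(17)/85, N = 0.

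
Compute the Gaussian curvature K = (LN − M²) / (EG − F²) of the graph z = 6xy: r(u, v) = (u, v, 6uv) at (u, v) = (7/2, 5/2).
K = -36/444889

Coefficients of the first fundamental form: E = 36*v^2 + 1, F = 36*u*v, G = 36*u^2 + 1.
Coefficients of the second fundamental form: L = 0, M = 6/sqrt(36*u^2 + 36*v^2 + 1), N = 0.
Assemble K = (LN − M²)/(EG − F²) = -36/(1296*u^4 + 2592*u^2*v^2 + 72*u^2 + 1296*v^4 + 72*v^2 + 1). At (u, v) = (7/2, 5/2): K = -36/444889.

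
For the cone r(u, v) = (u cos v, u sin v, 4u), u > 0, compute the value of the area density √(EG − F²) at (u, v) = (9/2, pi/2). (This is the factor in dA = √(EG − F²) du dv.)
√(EG − F²)|_{(9/2, pi/2)} = 9*sqrt(17)/2

E = 17, F = 0, G = u^2, so EG − F² = 17*u^2. Taking the positive square root: √(EG − F²) = sqrt(17)*Abs(u). At (u, v) = (9/2, pi/2): 9*sqrt(17)/2.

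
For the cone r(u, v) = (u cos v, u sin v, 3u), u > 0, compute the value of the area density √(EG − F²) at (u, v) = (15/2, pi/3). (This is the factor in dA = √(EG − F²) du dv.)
√(EG − F²)|_{(15/2, pi/3)} = 15*sqrt(10)/2

E = 10, F = 0, G = u^2, so EG − F² = 10*u^2. Taking the positive square root: √(EG − F²) = sqrt(10)*Abs(u). At (u, v) = (15/2, pi/3): 15*sqrt(10)/2.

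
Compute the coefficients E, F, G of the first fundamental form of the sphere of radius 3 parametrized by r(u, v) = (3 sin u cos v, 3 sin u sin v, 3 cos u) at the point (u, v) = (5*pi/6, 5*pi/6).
E = 9;  F = 0;  G = 9/4

Partials: r_u = (3*cos(u)*cos(v), 3*sin(v)*cos(u), -3*sin(u)), r_v = (-3*sin(u)*sin(v), 3*sin(u)*cos(v), 0). As functions of (u, v):
  E = r_u · r_u = 9,
  F = r_u · r_v = 0,
  G = r_v · r_v = 9*sin(u)^2.
Evaluating at (u, v) = (5*pi/6, 5*pi/6): E = 9, F = 0, G = 9/4.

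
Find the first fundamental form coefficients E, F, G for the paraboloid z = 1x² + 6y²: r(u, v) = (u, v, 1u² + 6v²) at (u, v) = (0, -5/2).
E = 1;  F = 0;  G = 901

Partials: r_u = (1, 0, 2*u), r_v = (0, 1, 12*v). As functions of (u, v):
  E = r_u · r_u = 4*u^2 + 1,
  F = r_u · r_v = 24*u*v,
  G = r_v · r_v = 144*v^2 + 1.
Evaluating at (u, v) = (0, -5/2): E = 1, F = 0, G = 901.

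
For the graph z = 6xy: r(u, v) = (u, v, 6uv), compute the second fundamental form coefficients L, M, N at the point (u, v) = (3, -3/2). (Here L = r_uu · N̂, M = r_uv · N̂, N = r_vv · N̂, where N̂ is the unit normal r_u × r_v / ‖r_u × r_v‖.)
L = 0;  M = 3*sqrt(406)/203;  N = 0

Compute the unit normal N̂(u, v) = (-6*v/sqrt(36*u^2 + 36*v^2 + 1), -6*u/sqrt(36*u^2 + 36*v^2 + 1), 1/sqrt(36*u^2 + 36*v^2 + 1)), and the second partials r_uu, r_uv, r_vv. Take dot products:
  L(u, v) = r_uu · N̂ = 0,
  M(u, v) = r_uv · N̂ = 6/sqrt(36*u^2 + 36*v^2 + 1),
  N(u, v) = r_vv · N̂ = 0.
Evaluating at (u, v) = (3, -3/2):
  L = 0, M = 3*sqrt(406)/203, N = 0.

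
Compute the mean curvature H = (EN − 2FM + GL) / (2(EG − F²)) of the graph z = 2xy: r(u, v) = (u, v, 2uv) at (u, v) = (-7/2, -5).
H = -7*sqrt(6)/225

With E = 4*v^2 + 1, F = 4*u*v, G = 4*u^2 + 1, L = 0, M = 2/sqrt(4*u^2 + 4*v^2 + 1), N = 0, assemble
  H = (EN − 2FM + GL) / (2(EG − F²)) = -8*u*v/(4*u^2 + 4*v^2 + 1)^(3/2).
At (u, v) = (-7/2, -5): H = -7*sqrt(6)/225.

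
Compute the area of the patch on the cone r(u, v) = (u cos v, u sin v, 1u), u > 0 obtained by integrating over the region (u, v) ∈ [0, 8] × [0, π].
Area = 32*sqrt(2)*pi

Area = ∫∫ √(EG − F²) du dv with √(EG − F²) = sqrt(2)*Abs(u). Integrating over [0, 8] × [0, π] gives 32*sqrt(2)*pi.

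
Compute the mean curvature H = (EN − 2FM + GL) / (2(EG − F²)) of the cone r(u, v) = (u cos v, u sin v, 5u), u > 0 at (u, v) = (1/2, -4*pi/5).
H = 5*sqrt(26)/26

With E = 26, F = 0, G = u^2, L = 0, M = 0, N = 5*sqrt(26)*u^2/(26*Abs(u)), assemble
  H = (EN − 2FM + GL) / (2(EG − F²)) = 5*sqrt(26)/(52*Abs(u)).
At (u, v) = (1/2, -4*pi/5): H = 5*sqrt(26)/26.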